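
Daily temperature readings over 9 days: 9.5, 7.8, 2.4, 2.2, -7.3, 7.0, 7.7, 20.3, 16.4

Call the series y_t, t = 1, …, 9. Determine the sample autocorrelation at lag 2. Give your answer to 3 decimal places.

0.105

Mean ȳ = (9.5 + 7.8 + 2.4 + 2.2 − 7.3 + 7.0 + 7.7 + 20.3 + 16.4)/9 = 7.3333
Σ(y_t−ȳ)(y_{t+2}−ȳ) = (-10.6889) + (-2.3956) + (72.1911) + (1.7111) + (-5.3656) + (-4.3222) + (3.3244) = 54.4544
Denominator Σ(y_t−ȳ)² = 520.3200
r_2 = 54.4544 / 520.3200 = 0.105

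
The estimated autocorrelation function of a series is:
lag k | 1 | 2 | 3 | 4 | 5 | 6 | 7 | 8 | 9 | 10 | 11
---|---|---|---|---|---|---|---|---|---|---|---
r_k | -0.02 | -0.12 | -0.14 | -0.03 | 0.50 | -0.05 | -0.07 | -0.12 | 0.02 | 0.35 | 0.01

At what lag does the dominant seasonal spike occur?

5

The largest autocorrelation is r_5 = 0.50, with a weaker echo at lag 10 (0.35); the remaining lags stay at or below 0.02.
The dominant spike at lag 5 indicates a seasonal period of 5.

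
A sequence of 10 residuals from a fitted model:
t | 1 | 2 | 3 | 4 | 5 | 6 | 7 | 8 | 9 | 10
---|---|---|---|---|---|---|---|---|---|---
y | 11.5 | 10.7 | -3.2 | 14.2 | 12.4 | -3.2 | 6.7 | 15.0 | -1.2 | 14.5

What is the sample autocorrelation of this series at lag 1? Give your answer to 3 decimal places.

Mean ȳ = (11.5 + 10.7 − 3.2 + 14.2 + 12.4 − 3.2 + 6.7 + 15.0 − 1.2 + 14.5)/10 = 7.7400
Numerator Σ_{t=1}^{9}(y_t−ȳ)(y_{t+1}−ȳ) = -234.3136
Denominator Σ(y_t−ȳ)² = 505.1240
r_1 = -234.3136 / 505.1240 = -0.464

-0.464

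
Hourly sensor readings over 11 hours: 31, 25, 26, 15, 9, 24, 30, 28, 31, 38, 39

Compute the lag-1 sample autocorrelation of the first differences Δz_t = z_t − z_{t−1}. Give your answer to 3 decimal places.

0.094

First differences Δz: -6, 1, -11, -6, 15, 6, -2, 3, 7, 1
Mean of differences = 0.8000
Numerator Σ(Δz_t−Δz̄)(Δz_{t+1}−Δz̄) = 47.9600
Denominator Σ(Δz_t−Δz̄)² = 511.6000
r_1(Δz) = 47.9600 / 511.6000 = 0.094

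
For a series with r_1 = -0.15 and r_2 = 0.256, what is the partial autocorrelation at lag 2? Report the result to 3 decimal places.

φ_{22} = (r_2 − r_1²) / (1 − r_1²)
r_1² = (-0.15)² = 0.0225
Numerator = 0.256 − 0.0225 = 0.2335; denominator = 1 − 0.0225 = 0.9775
φ_{22} = 0.2335 / 0.9775 = 0.239

0.239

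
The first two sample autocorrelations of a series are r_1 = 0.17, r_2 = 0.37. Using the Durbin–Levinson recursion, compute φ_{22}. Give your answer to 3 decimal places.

φ_{22} = (r_2 − r_1²) / (1 − r_1²)
r_1² = (0.17)² = 0.0289
Numerator = 0.37 − 0.0289 = 0.3411; denominator = 1 − 0.0289 = 0.9711
φ_{22} = 0.3411 / 0.9711 = 0.351

0.351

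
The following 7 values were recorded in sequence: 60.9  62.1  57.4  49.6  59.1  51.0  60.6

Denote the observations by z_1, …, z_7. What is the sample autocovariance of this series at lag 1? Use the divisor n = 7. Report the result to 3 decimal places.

Mean z̄ = (60.9 + 62.1 + 57.4 + 49.6 + 59.1 + 51.0 + 60.6)/7 = 57.2429
Σ_{t=1}^{6}(z_t−z̄)(z_{t+1}−z̄) = -29.4204
γ_1 = -29.4204 / 7 = -4.203

-4.203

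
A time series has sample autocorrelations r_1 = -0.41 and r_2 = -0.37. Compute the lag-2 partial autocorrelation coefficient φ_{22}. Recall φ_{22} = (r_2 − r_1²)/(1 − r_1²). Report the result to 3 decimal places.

-0.647

φ_{22} = (r_2 − r_1²) / (1 − r_1²)
r_1² = (-0.41)² = 0.1681
Numerator = -0.37 − 0.1681 = -0.5381; denominator = 1 − 0.1681 = 0.8319
φ_{22} = -0.5381 / 0.8319 = -0.647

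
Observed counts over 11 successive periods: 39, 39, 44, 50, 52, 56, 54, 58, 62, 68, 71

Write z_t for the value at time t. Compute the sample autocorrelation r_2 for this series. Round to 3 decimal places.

Mean z̄ = (39 + 39 + 44 + 50 + 52 + 56 + 54 + 58 + 62 + 68 + 71)/11 = 53.9091
Numerator Σ_{t=1}^{9}(z_t−z̄)(z_{t+2}−z̄) = 421.8017
Denominator Σ(z_t−z̄)² = 1138.9091
r_2 = 421.8017 / 1138.9091 = 0.370

0.370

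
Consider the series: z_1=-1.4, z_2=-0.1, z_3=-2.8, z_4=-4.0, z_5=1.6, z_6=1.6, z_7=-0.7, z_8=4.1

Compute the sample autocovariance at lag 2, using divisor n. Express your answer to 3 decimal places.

Mean z̄ = (-1.4 − 0.1 − 2.8 − 4.0 + 1.6 + 1.6 − 0.7 + 4.1)/8 = -0.2125
Σ_{t=1}^{6}(z_t−z̄)(z_{t+2}−z̄) = -1.9753
γ_2 = -1.9753 / 8 = -0.247

-0.247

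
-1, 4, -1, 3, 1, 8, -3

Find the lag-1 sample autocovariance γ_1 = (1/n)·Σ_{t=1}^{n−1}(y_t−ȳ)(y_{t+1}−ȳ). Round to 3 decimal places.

-7.149

Mean ȳ = (-1 + 4 − 1 + 3 + 1 + 8 − 3)/7 = 1.5714
Deviations: -2.5714, 2.4286, -2.5714, 1.4286, -0.5714, 6.4286, -4.5714
Σ_{t=1}^{6}(y_t−ȳ)(y_{t+1}−ȳ) = -50.0408
γ_1 = -50.0408 / 7 = -7.149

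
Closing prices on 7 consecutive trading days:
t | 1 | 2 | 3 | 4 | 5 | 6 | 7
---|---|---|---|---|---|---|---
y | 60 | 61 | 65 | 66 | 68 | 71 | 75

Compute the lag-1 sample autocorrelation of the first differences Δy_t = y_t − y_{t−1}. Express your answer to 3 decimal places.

First differences Δy: 1, 4, 1, 2, 3, 4
Mean of differences = 2.5000
Numerator Σ(Δy_t−Δȳ)(Δy_{t+1}−Δȳ) = -3.2500
Denominator Σ(Δy_t−Δȳ)² = 9.5000
r_1(Δy) = -3.2500 / 9.5000 = -0.342

-0.342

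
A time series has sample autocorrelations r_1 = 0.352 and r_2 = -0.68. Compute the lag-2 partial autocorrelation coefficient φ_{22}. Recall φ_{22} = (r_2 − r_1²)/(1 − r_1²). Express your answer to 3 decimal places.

φ_{22} = (r_2 − r_1²) / (1 − r_1²)
r_1² = (0.352)² = 0.123904
Numerator = -0.68 − 0.1239 = -0.8039; denominator = 1 − 0.1239 = 0.8761
φ_{22} = -0.8039 / 0.8761 = -0.918

-0.918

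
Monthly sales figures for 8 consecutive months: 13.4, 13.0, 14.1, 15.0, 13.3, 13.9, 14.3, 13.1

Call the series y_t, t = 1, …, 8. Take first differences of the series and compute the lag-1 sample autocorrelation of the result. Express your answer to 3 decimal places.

-0.312

First differences Δy: -0.4, 1.1, 0.9, -1.7, 0.6, 0.4, -1.2
Mean of differences = -0.0429
Numerator Σ(Δy_t−Δȳ)(Δy_{t+1}−Δȳ) = -2.1861
Denominator Σ(Δy_t−Δȳ)² = 7.0171
r_1(Δy) = -2.1861 / 7.0171 = -0.312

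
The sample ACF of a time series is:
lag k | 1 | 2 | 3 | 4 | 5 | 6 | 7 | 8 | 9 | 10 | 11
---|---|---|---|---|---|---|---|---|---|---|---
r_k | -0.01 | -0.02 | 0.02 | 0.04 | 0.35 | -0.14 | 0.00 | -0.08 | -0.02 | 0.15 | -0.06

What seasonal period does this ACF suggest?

5

The largest autocorrelation is r_5 = 0.35, with a weaker echo at lag 10 (0.15); the remaining lags stay at or below 0.04.
The dominant spike at lag 5 indicates a seasonal period of 5.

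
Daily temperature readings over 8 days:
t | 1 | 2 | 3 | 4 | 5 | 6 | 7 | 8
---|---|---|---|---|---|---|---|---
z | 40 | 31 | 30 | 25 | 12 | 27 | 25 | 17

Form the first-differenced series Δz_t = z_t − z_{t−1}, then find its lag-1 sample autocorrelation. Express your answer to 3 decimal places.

First differences Δz: -9, -1, -5, -13, 15, -2, -8
Mean of differences = -3.2857
Numerator Σ(Δz_t−Δz̄)(Δz_{t+1}−Δz̄) = -160.5102
Denominator Σ(Δz_t−Δz̄)² = 493.4286
r_1(Δz) = -160.5102 / 493.4286 = -0.325

-0.325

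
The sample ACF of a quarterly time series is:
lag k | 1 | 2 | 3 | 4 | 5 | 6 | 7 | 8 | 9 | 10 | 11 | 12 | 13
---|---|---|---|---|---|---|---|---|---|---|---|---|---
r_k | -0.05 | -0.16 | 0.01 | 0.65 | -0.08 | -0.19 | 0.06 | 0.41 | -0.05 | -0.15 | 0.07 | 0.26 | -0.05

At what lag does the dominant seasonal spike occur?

The largest autocorrelation is r_4 = 0.65, with weaker echoes at lags 8 (0.41) and 12 (0.26); the remaining lags stay at or below 0.07.
The dominant spike at lag 4 indicates a seasonal period of 4.

4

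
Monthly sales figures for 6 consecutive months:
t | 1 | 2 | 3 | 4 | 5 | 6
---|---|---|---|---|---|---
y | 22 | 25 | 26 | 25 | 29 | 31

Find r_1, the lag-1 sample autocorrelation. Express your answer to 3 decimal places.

0.303

Mean ȳ = (22 + 25 + 26 + 25 + 29 + 31)/6 = 26.3333
Deviations from mean: -4.3333, -1.3333, -0.3333, -1.3333, 2.6667, 4.6667
Σ(y_t−ȳ)(y_{t+1}−ȳ) = (5.7778) + (0.4444) + (0.4444) + (-3.5556) + (12.4444) = 15.5556
Denominator Σ(y_t−ȳ)² = 51.3333
r_1 = 15.5556 / 51.3333 = 0.303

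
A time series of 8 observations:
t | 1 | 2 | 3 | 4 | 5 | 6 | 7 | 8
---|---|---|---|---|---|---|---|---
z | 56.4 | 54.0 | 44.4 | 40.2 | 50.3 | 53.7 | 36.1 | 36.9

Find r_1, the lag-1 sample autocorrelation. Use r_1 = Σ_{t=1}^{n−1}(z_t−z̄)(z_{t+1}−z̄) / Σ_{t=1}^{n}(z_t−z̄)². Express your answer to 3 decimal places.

0.215

Mean z̄ = (56.4 + 54.0 + 44.4 + 40.2 + 50.3 + 53.7 + 36.1 + 36.9)/8 = 46.5000
Σ(z_t−z̄)(z_{t+1}−z̄) = (74.2500) + (-15.7500) + (13.2300) + (-23.9400) + (27.3600) + (-74.8800) + (99.8400) = 100.1100
Denominator Σ(z_t−z̄)² = 464.9600
r_1 = 100.1100 / 464.9600 = 0.215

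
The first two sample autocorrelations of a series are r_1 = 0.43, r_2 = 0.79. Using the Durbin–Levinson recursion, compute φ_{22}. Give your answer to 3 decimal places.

0.742

φ_{22} = (r_2 − r_1²) / (1 − r_1²)
r_1² = (0.43)² = 0.1849
Numerator = 0.79 − 0.1849 = 0.6051; denominator = 1 − 0.1849 = 0.8151
φ_{22} = 0.6051 / 0.8151 = 0.742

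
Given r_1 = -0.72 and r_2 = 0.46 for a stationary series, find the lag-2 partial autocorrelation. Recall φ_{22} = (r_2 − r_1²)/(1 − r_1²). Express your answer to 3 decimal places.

φ_{22} = (r_2 − r_1²) / (1 − r_1²)
r_1² = (-0.72)² = 0.5184
Numerator = 0.46 − 0.5184 = -0.0584; denominator = 1 − 0.5184 = 0.4816
φ_{22} = -0.0584 / 0.4816 = -0.121

-0.121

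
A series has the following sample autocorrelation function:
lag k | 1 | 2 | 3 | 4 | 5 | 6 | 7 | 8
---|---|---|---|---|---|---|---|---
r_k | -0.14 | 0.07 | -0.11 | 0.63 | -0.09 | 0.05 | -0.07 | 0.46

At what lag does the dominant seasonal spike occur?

The largest autocorrelation is r_4 = 0.63, with a weaker echo at lag 8 (0.46); the remaining lags stay at or below 0.07.
The dominant spike at lag 4 indicates a seasonal period of 4.

4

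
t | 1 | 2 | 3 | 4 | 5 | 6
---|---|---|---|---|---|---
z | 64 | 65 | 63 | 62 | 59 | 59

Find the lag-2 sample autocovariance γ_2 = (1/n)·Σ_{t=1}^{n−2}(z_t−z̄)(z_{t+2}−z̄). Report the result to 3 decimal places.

Mean z̄ = (64 + 65 + 63 + 62 + 59 + 59)/6 = 62.0000
Deviations: 2.0000, 3.0000, 1.0000, 0.0000, -3.0000, -3.0000
Σ_{t=1}^{4}(z_t−z̄)(z_{t+2}−z̄) = -1.0000
γ_2 = -1.0000 / 6 = -0.167

-0.167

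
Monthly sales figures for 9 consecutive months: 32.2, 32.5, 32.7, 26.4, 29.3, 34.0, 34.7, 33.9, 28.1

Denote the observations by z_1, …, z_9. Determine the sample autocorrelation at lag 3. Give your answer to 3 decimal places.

Mean z̄ = (32.2 + 32.5 + 32.7 + 26.4 + 29.3 + 34.0 + 34.7 + 33.9 + 28.1)/9 = 31.5333
Σ(z_t−z̄)(z_{t+3}−z̄) = (-3.4222) + (-2.1589) + (2.8778) + (-16.2556) + (-5.2856) + (-8.4689) = -32.7133
Denominator Σ(z_t−z̄)² = 67.5800
r_3 = -32.7133 / 67.5800 = -0.484

-0.484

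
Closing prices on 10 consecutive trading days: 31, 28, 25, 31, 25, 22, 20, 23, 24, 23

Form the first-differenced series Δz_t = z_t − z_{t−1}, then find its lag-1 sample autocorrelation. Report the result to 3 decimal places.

-0.275

First differences Δz: -3, -3, 6, -6, -3, -2, 3, 1, -1
Mean of differences = -0.8889
Numerator Σ(Δz_t−Δz̄)(Δz_{t+1}−Δz̄) = -29.3457
Denominator Σ(Δz_t−Δz̄)² = 106.8889
r_1(Δz) = -29.3457 / 106.8889 = -0.275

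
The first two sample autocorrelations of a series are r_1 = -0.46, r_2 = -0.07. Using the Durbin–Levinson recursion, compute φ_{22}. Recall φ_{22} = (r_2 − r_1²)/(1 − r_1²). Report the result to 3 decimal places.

-0.357

φ_{22} = (r_2 − r_1²) / (1 − r_1²)
r_1² = (-0.46)² = 0.2116
Numerator = -0.07 − 0.2116 = -0.2816; denominator = 1 − 0.2116 = 0.7884
φ_{22} = -0.2816 / 0.7884 = -0.357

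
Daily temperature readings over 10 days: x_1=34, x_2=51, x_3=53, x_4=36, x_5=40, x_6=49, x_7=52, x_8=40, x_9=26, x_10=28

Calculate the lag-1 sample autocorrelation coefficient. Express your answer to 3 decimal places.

Mean x̄ = (34 + 51 + 53 + 36 + 40 + 49 + 52 + 40 + 26 + 28)/10 = 40.9000
Numerator Σ_{t=1}^{9}(x_t−x̄)(x_{t+1}−x̄) = 275.8900
Denominator Σ(x_t−x̄)² = 898.9000
r_1 = 275.8900 / 898.9000 = 0.307

0.307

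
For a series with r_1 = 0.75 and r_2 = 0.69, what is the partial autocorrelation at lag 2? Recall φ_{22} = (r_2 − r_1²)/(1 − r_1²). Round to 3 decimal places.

φ_{22} = (r_2 − r_1²) / (1 − r_1²)
r_1² = (0.75)² = 0.5625
Numerator = 0.69 − 0.5625 = 0.1275; denominator = 1 − 0.5625 = 0.4375
φ_{22} = 0.1275 / 0.4375 = 0.291

0.291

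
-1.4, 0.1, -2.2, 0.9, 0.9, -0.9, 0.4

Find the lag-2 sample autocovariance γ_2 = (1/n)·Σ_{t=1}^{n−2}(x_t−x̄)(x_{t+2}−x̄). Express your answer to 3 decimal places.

0.060

Mean x̄ = (-1.4 + 0.1 − 2.2 + 0.9 + 0.9 − 0.9 + 0.4)/7 = -0.3143
Σ_{t=1}^{5}(x_t−x̄)(x_{t+2}−x̄) = 0.4167
γ_2 = 0.4167 / 7 = 0.060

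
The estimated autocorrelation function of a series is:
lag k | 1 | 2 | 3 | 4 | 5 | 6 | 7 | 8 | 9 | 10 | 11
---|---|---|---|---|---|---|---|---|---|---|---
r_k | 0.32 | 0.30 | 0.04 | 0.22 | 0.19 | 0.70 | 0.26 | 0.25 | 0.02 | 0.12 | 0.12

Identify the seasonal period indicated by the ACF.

The largest autocorrelation is r_6 = 0.70; the remaining lags stay at or below 0.32. The elevated value at lag 1 (0.32), dropping to 0.30 at lag 2, reflects decaying short-term dependence rather than seasonality.
The dominant spike at lag 6 indicates a seasonal period of 6.

6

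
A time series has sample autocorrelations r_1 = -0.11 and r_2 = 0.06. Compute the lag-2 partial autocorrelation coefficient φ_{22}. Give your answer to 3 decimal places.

0.048

φ_{22} = (r_2 − r_1²) / (1 − r_1²)
r_1² = (-0.11)² = 0.0121
Numerator = 0.06 − 0.0121 = 0.0479; denominator = 1 − 0.0121 = 0.9879
φ_{22} = 0.0479 / 0.9879 = 0.048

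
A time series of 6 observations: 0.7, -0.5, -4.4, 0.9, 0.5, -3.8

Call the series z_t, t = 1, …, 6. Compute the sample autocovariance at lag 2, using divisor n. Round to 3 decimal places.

-2.570

Mean z̄ = (0.7 − 0.5 − 4.4 + 0.9 + 0.5 − 3.8)/6 = -1.1000
Deviations: 1.8000, 0.6000, -3.3000, 2.0000, 1.6000, -2.7000
Σ_{t=1}^{4}(z_t−z̄)(z_{t+2}−z̄) = -15.4200
γ_2 = -15.4200 / 6 = -2.570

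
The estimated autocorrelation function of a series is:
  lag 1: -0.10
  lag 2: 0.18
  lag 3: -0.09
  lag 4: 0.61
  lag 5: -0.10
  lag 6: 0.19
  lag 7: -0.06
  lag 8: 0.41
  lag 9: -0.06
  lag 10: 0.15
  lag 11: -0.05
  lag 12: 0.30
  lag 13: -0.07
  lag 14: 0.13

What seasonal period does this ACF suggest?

The largest autocorrelation is r_4 = 0.61, with weaker echoes at lags 8 (0.41) and 12 (0.30); the remaining lags stay at or below 0.19.
The dominant spike at lag 4 indicates a seasonal period of 4.

4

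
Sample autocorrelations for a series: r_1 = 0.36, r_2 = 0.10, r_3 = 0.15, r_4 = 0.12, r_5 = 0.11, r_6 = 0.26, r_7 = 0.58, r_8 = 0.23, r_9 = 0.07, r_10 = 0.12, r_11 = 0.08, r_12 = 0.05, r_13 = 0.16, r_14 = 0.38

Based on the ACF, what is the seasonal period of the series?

The largest autocorrelation is r_7 = 0.58, with a weaker echo at lag 14 (0.38); the remaining lags stay at or below 0.36. The elevated value at lag 1 (0.36), dropping to 0.10 at lag 2, reflects decaying short-term dependence rather than seasonality.
The dominant spike at lag 7 indicates a seasonal period of 7.

7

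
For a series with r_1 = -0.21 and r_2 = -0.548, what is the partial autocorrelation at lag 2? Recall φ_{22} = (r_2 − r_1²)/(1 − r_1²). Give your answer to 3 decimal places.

-0.619

φ_{22} = (r_2 − r_1²) / (1 − r_1²)
r_1² = (-0.21)² = 0.0441
Numerator = -0.548 − 0.0441 = -0.5921; denominator = 1 − 0.0441 = 0.9559
φ_{22} = -0.5921 / 0.9559 = -0.619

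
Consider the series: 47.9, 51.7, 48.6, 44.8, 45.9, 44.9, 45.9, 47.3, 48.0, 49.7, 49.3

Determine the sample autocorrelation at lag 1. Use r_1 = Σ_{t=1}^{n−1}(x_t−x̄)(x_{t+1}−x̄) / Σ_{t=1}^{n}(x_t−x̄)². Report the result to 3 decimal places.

Mean x̄ = (47.9 + 51.7 + 48.6 + 44.8 + 45.9 + 44.9 + 45.9 + 47.3 + 48.0 + 49.7 + 49.3)/11 = 47.6364
Numerator Σ_{t=1}^{10}(x_t−x̄)(x_{t+1}−x̄) = 21.3269
Denominator Σ(x_t−x̄)² = 46.3455
r_1 = 21.3269 / 46.3455 = 0.460

0.460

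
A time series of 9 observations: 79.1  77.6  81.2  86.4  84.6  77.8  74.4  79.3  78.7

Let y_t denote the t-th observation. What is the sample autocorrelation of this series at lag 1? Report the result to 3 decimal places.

0.402

Mean ȳ = (79.1 + 77.6 + 81.2 + 86.4 + 84.6 + 77.8 + 74.4 + 79.3 + 78.7)/9 = 79.9000
Numerator Σ_{t=1}^{8}(y_t−ȳ)(y_{t+1}−ȳ) = 43.5500
Denominator Σ(y_t−ȳ)² = 108.4200
r_1 = 43.5500 / 108.4200 = 0.402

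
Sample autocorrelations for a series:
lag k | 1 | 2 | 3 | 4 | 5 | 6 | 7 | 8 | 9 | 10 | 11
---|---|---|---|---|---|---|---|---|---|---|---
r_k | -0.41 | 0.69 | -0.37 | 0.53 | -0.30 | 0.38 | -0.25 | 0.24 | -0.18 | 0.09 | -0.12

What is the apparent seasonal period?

2

The largest autocorrelation is r_2 = 0.69, with weaker echoes at lags 4 (0.53), 6 (0.38) and 8 (0.24); the remaining lags stay at or below 0.09.
The dominant spike at lag 2 indicates a seasonal period of 2.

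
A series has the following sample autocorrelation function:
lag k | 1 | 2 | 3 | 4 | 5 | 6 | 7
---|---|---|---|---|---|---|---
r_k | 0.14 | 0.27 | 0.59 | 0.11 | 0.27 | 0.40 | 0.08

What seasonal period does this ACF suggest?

The largest autocorrelation is r_3 = 0.59, with a weaker echo at lag 6 (0.40); the remaining lags stay at or below 0.27.
The dominant spike at lag 3 indicates a seasonal period of 3.

3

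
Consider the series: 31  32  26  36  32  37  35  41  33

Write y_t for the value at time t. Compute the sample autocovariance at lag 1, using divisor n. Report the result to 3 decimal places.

-0.086

Mean ȳ = (31 + 32 + 26 + 36 + 32 + 37 + 35 + 41 + 33)/9 = 33.6667
Σ_{t=1}^{8}(y_t−ȳ)(y_{t+1}−ȳ) = -0.7778
γ_1 = -0.7778 / 9 = -0.086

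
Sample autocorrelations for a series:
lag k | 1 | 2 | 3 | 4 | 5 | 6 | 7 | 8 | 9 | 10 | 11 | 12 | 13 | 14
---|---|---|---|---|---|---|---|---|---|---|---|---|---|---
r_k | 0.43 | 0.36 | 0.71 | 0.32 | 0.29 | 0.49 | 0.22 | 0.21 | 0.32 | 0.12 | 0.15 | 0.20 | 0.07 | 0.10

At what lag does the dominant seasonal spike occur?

3

The largest autocorrelation is r_3 = 0.71, with a weaker echo at lag 6 (0.49); the remaining lags stay at or below 0.43. The elevated value at lag 1 (0.43), dropping to 0.36 at lag 2, reflects decaying short-term dependence rather than seasonality.
The dominant spike at lag 3 indicates a seasonal period of 3.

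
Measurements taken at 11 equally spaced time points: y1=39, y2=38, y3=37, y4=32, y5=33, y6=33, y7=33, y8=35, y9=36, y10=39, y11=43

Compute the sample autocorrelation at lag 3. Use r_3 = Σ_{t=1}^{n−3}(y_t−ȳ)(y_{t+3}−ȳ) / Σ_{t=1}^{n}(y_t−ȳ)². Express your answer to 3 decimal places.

Mean ȳ = (39 + 38 + 37 + 32 + 33 + 33 + 33 + 35 + 36 + 39 + 43)/11 = 36.1818
Numerator Σ_{t=1}^{8}(y_t−ȳ)(y_{t+3}−ȳ) = -19.5537
Denominator Σ(y_t−ȳ)² = 115.6364
r_3 = -19.5537 / 115.6364 = -0.169

-0.169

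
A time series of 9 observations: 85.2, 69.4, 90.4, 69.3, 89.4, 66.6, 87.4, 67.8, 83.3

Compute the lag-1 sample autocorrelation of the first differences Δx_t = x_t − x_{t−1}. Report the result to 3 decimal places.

First differences Δx: -15.8, 21.0, -21.1, 20.1, -22.8, 20.8, -19.6, 15.5
Mean of differences = -0.2375
Numerator Σ(Δx_t−Δx̄)(Δx_{t+1}−Δx̄) = -2843.4464
Denominator Σ(Δx_t−Δx̄)² = 3116.2988
r_1(Δx) = -2843.4464 / 3116.2988 = -0.912

-0.912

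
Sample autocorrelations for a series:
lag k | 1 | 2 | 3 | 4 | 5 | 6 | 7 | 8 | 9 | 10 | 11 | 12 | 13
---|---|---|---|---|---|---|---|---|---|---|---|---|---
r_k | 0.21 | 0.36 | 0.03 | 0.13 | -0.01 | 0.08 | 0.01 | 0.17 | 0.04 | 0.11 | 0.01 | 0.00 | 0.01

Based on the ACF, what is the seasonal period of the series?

The largest autocorrelation is r_2 = 0.36; the remaining lags stay at or below 0.21.
The dominant spike at lag 2 indicates a seasonal period of 2.

2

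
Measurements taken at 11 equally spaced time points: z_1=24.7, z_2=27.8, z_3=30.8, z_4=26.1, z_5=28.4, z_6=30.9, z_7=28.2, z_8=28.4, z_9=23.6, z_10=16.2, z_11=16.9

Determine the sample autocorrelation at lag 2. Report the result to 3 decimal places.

Mean z̄ = (24.7 + 27.8 + 30.8 + 26.1 + 28.4 + 30.9 + 28.2 + 28.4 + 23.6 + 16.2 + 16.9)/11 = 25.6364
Numerator Σ_{t=1}^{9}(z_t−z̄)(z_{t+2}−z̄) = 21.0019
Denominator Σ(z_t−z̄)² = 251.5055
r_2 = 21.0019 / 251.5055 = 0.084

0.084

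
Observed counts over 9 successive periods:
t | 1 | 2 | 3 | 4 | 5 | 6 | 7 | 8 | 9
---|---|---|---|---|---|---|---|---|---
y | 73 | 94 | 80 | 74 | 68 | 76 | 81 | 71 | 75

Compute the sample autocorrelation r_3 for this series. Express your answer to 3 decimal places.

-0.220

Mean ȳ = (73 + 94 + 80 + 74 + 68 + 76 + 81 + 71 + 75)/9 = 76.8889
Numerator Σ_{t=1}^{6}(y_t−ȳ)(y_{t+3}−ȳ) = -101.4815
Denominator Σ(y_t−ȳ)² = 460.8889
r_3 = -101.4815 / 460.8889 = -0.220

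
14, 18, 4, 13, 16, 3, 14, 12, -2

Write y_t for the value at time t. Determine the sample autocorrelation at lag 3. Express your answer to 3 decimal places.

Mean ȳ = (14 + 18 + 4 + 13 + 16 + 3 + 14 + 12 − 2)/9 = 10.2222
Numerator Σ_{t=1}^{6}(y_t−ȳ)(y_{t+3}−ȳ) = 209.4074
Denominator Σ(y_t−ȳ)² = 373.5556
r_3 = 209.4074 / 373.5556 = 0.561

0.561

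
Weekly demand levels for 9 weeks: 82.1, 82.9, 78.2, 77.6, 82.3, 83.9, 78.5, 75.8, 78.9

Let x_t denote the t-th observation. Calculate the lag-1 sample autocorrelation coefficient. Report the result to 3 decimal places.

0.216

Mean x̄ = (82.1 + 82.9 + 78.2 + 77.6 + 82.3 + 83.9 + 78.5 + 75.8 + 78.9)/9 = 80.0222
Numerator Σ_{t=1}^{8}(x_t−x̄)(x_{t+1}−x̄) = 13.7273
Denominator Σ(x_t−x̄)² = 63.4156
r_1 = 13.7273 / 63.4156 = 0.216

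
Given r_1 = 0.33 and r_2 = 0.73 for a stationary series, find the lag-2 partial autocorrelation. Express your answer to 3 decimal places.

φ_{22} = (r_2 − r_1²) / (1 − r_1²)
r_1² = (0.33)² = 0.1089
Numerator = 0.73 − 0.1089 = 0.6211; denominator = 1 − 0.1089 = 0.8911
φ_{22} = 0.6211 / 0.8911 = 0.697

0.697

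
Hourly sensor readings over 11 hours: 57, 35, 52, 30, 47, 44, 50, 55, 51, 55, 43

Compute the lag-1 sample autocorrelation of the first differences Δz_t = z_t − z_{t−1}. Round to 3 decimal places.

First differences Δz: -22, 17, -22, 17, -3, 6, 5, -4, 4, -12
Mean of differences = -1.4000
Numerator Σ(Δz_t−Δz̄)(Δz_{t+1}−Δz̄) = -1218.9600
Denominator Σ(Δz_t−Δz̄)² = 1772.4000
r_1(Δz) = -1218.9600 / 1772.4000 = -0.688

-0.688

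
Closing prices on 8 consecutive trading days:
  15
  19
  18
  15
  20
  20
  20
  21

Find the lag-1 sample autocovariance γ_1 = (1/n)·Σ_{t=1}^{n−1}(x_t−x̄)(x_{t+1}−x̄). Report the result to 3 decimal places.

Mean x̄ = (15 + 19 + 18 + 15 + 20 + 20 + 20 + 21)/8 = 18.5000
Σ_{t=1}^{7}(x_t−x̄)(x_{t+1}−x̄) = 2.7500
γ_1 = 2.7500 / 8 = 0.344

0.344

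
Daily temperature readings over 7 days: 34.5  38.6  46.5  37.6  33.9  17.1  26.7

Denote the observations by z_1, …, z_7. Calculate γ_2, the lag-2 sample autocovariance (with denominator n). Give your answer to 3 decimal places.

Mean z̄ = (34.5 + 38.6 + 46.5 + 37.6 + 33.9 + 17.1 + 26.7)/7 = 33.5571
Deviations: 0.9429, 5.0429, 12.9429, 4.0429, 0.3429, -16.4571, -6.8571
Σ_{t=1}^{5}(z_t−z̄)(z_{t+2}−z̄) = -31.8565
γ_2 = -31.8565 / 7 = -4.551

-4.551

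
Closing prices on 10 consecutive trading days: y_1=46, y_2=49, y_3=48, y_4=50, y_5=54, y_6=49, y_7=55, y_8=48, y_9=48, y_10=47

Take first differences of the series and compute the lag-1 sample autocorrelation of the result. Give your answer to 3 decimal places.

-0.631

First differences Δy: 3, -1, 2, 4, -5, 6, -7, 0, -1
Mean of differences = 0.1111
Numerator Σ(Δy_t−Δȳ)(Δy_{t+1}−Δȳ) = -88.9012
Denominator Σ(Δy_t−Δȳ)² = 140.8889
r_1(Δy) = -88.9012 / 140.8889 = -0.631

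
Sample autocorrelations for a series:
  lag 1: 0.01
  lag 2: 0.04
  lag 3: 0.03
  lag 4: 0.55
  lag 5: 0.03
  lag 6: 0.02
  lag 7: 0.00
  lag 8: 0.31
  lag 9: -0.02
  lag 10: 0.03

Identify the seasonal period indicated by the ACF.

4

The largest autocorrelation is r_4 = 0.55, with a weaker echo at lag 8 (0.31); the remaining lags stay at or below 0.04.
The dominant spike at lag 4 indicates a seasonal period of 4.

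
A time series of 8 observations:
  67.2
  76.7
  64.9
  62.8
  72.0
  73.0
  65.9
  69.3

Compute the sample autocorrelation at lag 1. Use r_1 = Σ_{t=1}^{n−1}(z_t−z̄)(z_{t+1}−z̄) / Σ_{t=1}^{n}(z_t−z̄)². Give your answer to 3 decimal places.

Mean z̄ = (67.2 + 76.7 + 64.9 + 62.8 + 72.0 + 73.0 + 65.9 + 69.3)/8 = 68.9750
Deviations from mean: -1.7750, 7.7250, -4.0750, -6.1750, 3.0250, 4.0250, -3.0750, 0.3250
Σ(z_t−z̄)(z_{t+1}−z̄) = (-13.7119) + (-31.4794) + (25.1631) + (-18.6794) + (12.1756) + (-12.3769) + (-0.9994) = -39.9081
Denominator Σ(z_t−z̄)² = 152.4750
r_1 = -39.9081 / 152.4750 = -0.262

-0.262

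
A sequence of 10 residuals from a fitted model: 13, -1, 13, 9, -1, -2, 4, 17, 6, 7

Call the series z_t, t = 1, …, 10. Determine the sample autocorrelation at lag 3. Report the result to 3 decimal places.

Mean z̄ = (13 − 1 + 13 + 9 − 1 − 2 + 4 + 17 + 6 + 7)/10 = 6.5000
Σ(z_t−z̄)(z_{t+3}−z̄) = (16.2500) + (56.2500) + (-55.2500) + (-6.2500) + (-78.7500) + (4.2500) + (-1.2500) = -64.7500
Denominator Σ(z_t−z̄)² = 392.5000
r_3 = -64.7500 / 392.5000 = -0.165

-0.165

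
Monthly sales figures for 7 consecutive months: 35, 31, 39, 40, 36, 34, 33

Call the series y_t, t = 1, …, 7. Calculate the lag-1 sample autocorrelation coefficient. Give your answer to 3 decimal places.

Mean ȳ = (35 + 31 + 39 + 40 + 36 + 34 + 33)/7 = 35.4286
Deviations from mean: -0.4286, -4.4286, 3.5714, 4.5714, 0.5714, -1.4286, -2.4286
Numerator Σ_{t=1}^{6}(y_t−ȳ)(y_{t+1}−ȳ) = 7.6735
Denominator Σ(y_t−ȳ)² = 61.7143
r_1 = 7.6735 / 61.7143 = 0.124

0.124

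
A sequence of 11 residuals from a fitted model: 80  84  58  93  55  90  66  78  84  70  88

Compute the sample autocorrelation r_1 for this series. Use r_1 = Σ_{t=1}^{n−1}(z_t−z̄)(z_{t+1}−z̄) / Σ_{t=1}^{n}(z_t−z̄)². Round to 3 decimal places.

-0.796

Mean z̄ = (80 + 84 + 58 + 93 + 55 + 90 + 66 + 78 + 84 + 70 + 88)/11 = 76.9091
Numerator Σ_{t=1}^{10}(z_t−z̄)(z_{t+1}−z̄) = -1328.3719
Denominator Σ(z_t−z̄)² = 1668.9091
r_1 = -1328.3719 / 1668.9091 = -0.796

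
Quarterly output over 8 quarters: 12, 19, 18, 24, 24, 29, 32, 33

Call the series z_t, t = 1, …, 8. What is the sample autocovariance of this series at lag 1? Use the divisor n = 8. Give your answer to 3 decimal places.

Mean z̄ = (12 + 19 + 18 + 24 + 24 + 29 + 32 + 33)/8 = 23.8750
Deviations: -11.8750, -4.8750, -5.8750, 0.1250, 0.1250, 5.1250, 8.1250, 9.1250
Σ_{t=1}^{7}(z_t−z̄)(z_{t+1}−z̄) = 202.2344
γ_1 = 202.2344 / 8 = 25.279

25.279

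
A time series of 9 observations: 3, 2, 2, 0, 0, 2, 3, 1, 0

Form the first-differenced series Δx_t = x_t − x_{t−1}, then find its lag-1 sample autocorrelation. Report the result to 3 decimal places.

0.107

First differences Δx: -1, 0, -2, 0, 2, 1, -2, -1
Mean of differences = -0.3750
Numerator Σ(Δx_t−Δx̄)(Δx_{t+1}−Δx̄) = 1.4844
Denominator Σ(Δx_t−Δx̄)² = 13.8750
r_1(Δx) = 1.4844 / 13.8750 = 0.107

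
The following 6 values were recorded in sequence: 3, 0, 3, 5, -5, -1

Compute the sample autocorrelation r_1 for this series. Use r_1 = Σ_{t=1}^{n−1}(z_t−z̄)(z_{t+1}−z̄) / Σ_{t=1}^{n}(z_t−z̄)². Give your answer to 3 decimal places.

-0.126

Mean z̄ = (3 + 0 + 3 + 5 − 5 − 1)/6 = 0.8333
Σ(z_t−z̄)(z_{t+1}−z̄) = (-1.8056) + (-1.8056) + (9.0278) + (-24.3056) + (10.6944) = -8.1944
Denominator Σ(z_t−z̄)² = 64.8333
r_1 = -8.1944 / 64.8333 = -0.126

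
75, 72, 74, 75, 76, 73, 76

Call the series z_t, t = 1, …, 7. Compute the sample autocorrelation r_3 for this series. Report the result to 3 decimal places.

Mean z̄ = (75 + 72 + 74 + 75 + 76 + 73 + 76)/7 = 74.4286
Numerator Σ_{t=1}^{4}(z_t−z̄)(z_{t+3}−z̄) = -1.9796
Denominator Σ(z_t−z̄)² = 13.7143
r_3 = -1.9796 / 13.7143 = -0.144

-0.144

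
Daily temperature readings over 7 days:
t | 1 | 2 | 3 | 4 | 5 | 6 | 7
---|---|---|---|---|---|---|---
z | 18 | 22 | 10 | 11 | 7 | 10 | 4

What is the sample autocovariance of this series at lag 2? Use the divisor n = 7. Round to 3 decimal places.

Mean z̄ = (18 + 22 + 10 + 11 + 7 + 10 + 4)/7 = 11.7143
Deviations: 6.2857, 10.2857, -1.7143, -0.7143, -4.7143, -1.7143, -7.7143
Σ_{t=1}^{5}(z_t−z̄)(z_{t+2}−z̄) = 27.5510
γ_2 = 27.5510 / 7 = 3.936

3.936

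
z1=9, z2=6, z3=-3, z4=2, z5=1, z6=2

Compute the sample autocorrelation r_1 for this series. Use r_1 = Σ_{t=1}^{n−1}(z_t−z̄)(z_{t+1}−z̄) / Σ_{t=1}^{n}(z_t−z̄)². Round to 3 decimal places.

0.103

Mean z̄ = (9 + 6 − 3 + 2 + 1 + 2)/6 = 2.8333
Deviations from mean: 6.1667, 3.1667, -5.8333, -0.8333, -1.8333, -0.8333
Numerator Σ_{t=1}^{5}(z_t−z̄)(z_{t+1}−z̄) = 8.9722
Denominator Σ(z_t−z̄)² = 86.8333
r_1 = 8.9722 / 86.8333 = 0.103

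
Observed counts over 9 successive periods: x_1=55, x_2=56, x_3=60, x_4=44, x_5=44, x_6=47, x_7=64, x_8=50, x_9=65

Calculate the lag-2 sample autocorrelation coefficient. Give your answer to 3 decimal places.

0.062

Mean x̄ = (55 + 56 + 60 + 44 + 44 + 47 + 64 + 50 + 65)/9 = 53.8889
Numerator Σ_{t=1}^{7}(x_t−x̄)(x_{t+2}−x̄) = 32.7531
Denominator Σ(x_t−x̄)² = 526.8889
r_2 = 32.7531 / 526.8889 = 0.062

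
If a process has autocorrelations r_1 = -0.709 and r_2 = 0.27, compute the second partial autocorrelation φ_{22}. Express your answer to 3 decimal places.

φ_{22} = (r_2 − r_1²) / (1 − r_1²)
r_1² = (-0.709)² = 0.502681
Numerator = 0.27 − 0.5027 = -0.2327; denominator = 1 − 0.5027 = 0.4973
φ_{22} = -0.2327 / 0.4973 = -0.468

-0.468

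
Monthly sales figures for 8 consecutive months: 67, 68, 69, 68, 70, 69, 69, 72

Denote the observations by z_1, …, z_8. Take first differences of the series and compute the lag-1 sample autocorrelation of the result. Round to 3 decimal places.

First differences Δz: 1, 1, -1, 2, -1, 0, 3
Mean of differences = 0.7143
Numerator Σ(Δz_t−Δz̄)(Δz_{t+1}−Δz̄) = -5.2245
Denominator Σ(Δz_t−Δz̄)² = 13.4286
r_1(Δz) = -5.2245 / 13.4286 = -0.389

-0.389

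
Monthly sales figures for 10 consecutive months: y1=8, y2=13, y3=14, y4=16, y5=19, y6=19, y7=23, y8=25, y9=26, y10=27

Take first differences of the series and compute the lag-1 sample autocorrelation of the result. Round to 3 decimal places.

First differences Δy: 5, 1, 2, 3, 0, 4, 2, 1, 1
Mean of differences = 2.1111
Numerator Σ(Δy_t−Δȳ)(Δy_{t+1}−Δȳ) = -7.9012
Denominator Σ(Δy_t−Δȳ)² = 20.8889
r_1(Δy) = -7.9012 / 20.8889 = -0.378

-0.378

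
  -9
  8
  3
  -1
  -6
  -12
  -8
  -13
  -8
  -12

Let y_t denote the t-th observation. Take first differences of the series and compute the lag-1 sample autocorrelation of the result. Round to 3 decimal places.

First differences Δy: 17, -5, -4, -5, -6, 4, -5, 5, -4
Mean of differences = -0.3333
Numerator Σ(Δy_t−Δȳ)(Δy_{t+1}−Δȳ) = -109.4444
Denominator Σ(Δy_t−Δȳ)² = 472.0000
r_1(Δy) = -109.4444 / 472.0000 = -0.232

-0.232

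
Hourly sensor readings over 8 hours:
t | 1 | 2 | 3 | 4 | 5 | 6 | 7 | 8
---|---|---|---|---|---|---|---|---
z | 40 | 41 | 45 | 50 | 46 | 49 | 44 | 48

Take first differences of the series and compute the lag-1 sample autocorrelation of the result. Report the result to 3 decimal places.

First differences Δz: 1, 4, 5, -4, 3, -5, 4
Mean of differences = 1.1429
Numerator Σ(Δz_t−Δz̄)(Δz_{t+1}−Δz̄) = -47.7347
Denominator Σ(Δz_t−Δz̄)² = 98.8571
r_1(Δz) = -47.7347 / 98.8571 = -0.483

-0.483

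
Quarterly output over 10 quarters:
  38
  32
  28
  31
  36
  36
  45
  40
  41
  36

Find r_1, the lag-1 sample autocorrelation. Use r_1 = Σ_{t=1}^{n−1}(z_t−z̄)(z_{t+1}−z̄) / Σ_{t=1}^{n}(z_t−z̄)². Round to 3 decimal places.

Mean z̄ = (38 + 32 + 28 + 31 + 36 + 36 + 45 + 40 + 41 + 36)/10 = 36.3000
Numerator Σ_{t=1}^{9}(z_t−z̄)(z_{t+1}−z̄) = 119.6100
Denominator Σ(z_t−z̄)² = 230.1000
r_1 = 119.6100 / 230.1000 = 0.520

0.520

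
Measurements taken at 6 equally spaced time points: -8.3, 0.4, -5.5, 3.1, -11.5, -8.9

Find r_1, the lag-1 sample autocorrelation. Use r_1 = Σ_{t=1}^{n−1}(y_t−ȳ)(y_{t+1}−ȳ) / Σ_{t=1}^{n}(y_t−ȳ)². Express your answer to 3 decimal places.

-0.313

Mean ȳ = (-8.3 + 0.4 − 5.5 + 3.1 − 11.5 − 8.9)/6 = -5.1167
Deviations from mean: -3.1833, 5.5167, -0.3833, 8.2167, -6.3833, -3.7833
Σ(y_t−ȳ)(y_{t+1}−ȳ) = (-17.5614) + (-2.1147) + (-3.1497) + (-52.4497) + (24.1503) = -51.1253
Denominator Σ(y_t−ȳ)² = 163.2883
r_1 = -51.1253 / 163.2883 = -0.313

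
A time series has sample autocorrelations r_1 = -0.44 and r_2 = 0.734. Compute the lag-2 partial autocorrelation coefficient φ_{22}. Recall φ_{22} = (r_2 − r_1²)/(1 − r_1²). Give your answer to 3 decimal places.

φ_{22} = (r_2 − r_1²) / (1 − r_1²)
r_1² = (-0.44)² = 0.1936
Numerator = 0.734 − 0.1936 = 0.5404; denominator = 1 − 0.1936 = 0.8064
φ_{22} = 0.5404 / 0.8064 = 0.670

0.670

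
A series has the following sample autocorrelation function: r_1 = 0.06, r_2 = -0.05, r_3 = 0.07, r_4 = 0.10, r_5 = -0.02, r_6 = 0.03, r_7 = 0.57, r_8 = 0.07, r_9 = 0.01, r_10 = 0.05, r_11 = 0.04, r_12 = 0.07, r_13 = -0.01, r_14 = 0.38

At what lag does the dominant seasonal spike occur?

7

The largest autocorrelation is r_7 = 0.57, with a weaker echo at lag 14 (0.38); the remaining lags stay at or below 0.10.
The dominant spike at lag 7 indicates a seasonal period of 7.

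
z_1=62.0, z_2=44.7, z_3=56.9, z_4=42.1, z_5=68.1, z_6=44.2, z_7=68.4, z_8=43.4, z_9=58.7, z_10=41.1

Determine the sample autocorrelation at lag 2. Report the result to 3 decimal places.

0.732

Mean z̄ = (62.0 + 44.7 + 56.9 + 42.1 + 68.1 + 44.2 + 68.4 + 43.4 + 58.7 + 41.1)/10 = 52.9600
Numerator Σ_{t=1}^{8}(z_t−z̄)(z_{t+2}−z̄) = 799.6208
Denominator Σ(z_t−z̄)² = 1092.7640
r_2 = 799.6208 / 1092.7640 = 0.732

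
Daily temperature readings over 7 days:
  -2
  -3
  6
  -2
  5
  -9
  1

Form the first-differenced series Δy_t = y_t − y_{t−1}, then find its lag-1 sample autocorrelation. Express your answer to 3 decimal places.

-0.760

First differences Δy: -1, 9, -8, 7, -14, 10
Mean of differences = 0.5000
Numerator Σ(Δy_t−Δȳ)(Δy_{t+1}−Δȳ) = -372.2500
Denominator Σ(Δy_t−Δȳ)² = 489.5000
r_1(Δy) = -372.2500 / 489.5000 = -0.760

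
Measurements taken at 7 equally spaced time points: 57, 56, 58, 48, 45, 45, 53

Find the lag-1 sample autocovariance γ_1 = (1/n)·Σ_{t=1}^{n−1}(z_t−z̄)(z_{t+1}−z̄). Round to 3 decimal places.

12.519

Mean z̄ = (57 + 56 + 58 + 48 + 45 + 45 + 53)/7 = 51.7143
Deviations: 5.2857, 4.2857, 6.2857, -3.7143, -6.7143, -6.7143, 1.2857
Σ_{t=1}^{6}(z_t−z̄)(z_{t+1}−z̄) = 87.6327
γ_1 = 87.6327 / 7 = 12.519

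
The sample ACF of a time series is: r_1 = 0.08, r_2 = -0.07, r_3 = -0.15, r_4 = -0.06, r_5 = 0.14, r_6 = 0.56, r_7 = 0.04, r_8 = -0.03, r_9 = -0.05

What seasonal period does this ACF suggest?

6

The largest autocorrelation is r_6 = 0.56; the remaining lags stay at or below 0.14.
The dominant spike at lag 6 indicates a seasonal period of 6.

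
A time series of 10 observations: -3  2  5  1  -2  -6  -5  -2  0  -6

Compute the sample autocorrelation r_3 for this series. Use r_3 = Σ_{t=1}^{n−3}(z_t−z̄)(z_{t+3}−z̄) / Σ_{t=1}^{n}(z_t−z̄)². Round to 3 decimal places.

-0.295

Mean z̄ = (-3 + 2 + 5 + 1 − 2 − 6 − 5 − 2 + 0 − 6)/10 = -1.6000
Σ(z_t−z̄)(z_{t+3}−z̄) = (-3.6400) + (-1.4400) + (-29.0400) + (-8.8400) + (0.1600) + (-7.0400) + (14.9600) = -34.8800
Denominator Σ(z_t−z̄)² = 118.4000
r_3 = -34.8800 / 118.4000 = -0.295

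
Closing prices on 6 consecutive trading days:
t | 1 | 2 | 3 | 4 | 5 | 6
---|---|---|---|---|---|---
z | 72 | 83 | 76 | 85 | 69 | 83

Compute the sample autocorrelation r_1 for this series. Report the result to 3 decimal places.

Mean z̄ = (72 + 83 + 76 + 85 + 69 + 83)/6 = 78.0000
Numerator Σ_{t=1}^{5}(z_t−z̄)(z_{t+1}−z̄) = -162.0000
Denominator Σ(z_t−z̄)² = 220.0000
r_1 = -162.0000 / 220.0000 = -0.736

-0.736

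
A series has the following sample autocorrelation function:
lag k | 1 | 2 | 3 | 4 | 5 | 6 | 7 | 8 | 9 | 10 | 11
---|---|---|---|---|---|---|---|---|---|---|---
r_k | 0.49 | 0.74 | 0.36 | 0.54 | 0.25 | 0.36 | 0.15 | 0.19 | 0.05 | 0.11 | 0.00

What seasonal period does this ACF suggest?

2

The largest autocorrelation is r_2 = 0.74, with a weaker echo at lag 4 (0.54); the remaining lags stay at or below 0.49.
The dominant spike at lag 2 indicates a seasonal period of 2.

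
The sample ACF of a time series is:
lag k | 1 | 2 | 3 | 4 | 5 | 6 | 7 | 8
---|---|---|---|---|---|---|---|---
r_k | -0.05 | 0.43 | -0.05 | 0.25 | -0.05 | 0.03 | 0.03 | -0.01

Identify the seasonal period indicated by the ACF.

The largest autocorrelation is r_2 = 0.43, with a weaker echo at lag 4 (0.25); the remaining lags stay at or below 0.03.
The dominant spike at lag 2 indicates a seasonal period of 2.

2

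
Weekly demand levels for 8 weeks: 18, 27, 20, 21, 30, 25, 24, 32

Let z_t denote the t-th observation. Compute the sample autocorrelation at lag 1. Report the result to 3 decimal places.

Mean z̄ = (18 + 27 + 20 + 21 + 30 + 25 + 24 + 32)/8 = 24.6250
Deviations from mean: -6.6250, 2.3750, -4.6250, -3.6250, 5.3750, 0.3750, -0.6250, 7.3750
Numerator Σ_{t=1}^{7}(z_t−z̄)(z_{t+1}−z̄) = -32.2656
Denominator Σ(z_t−z̄)² = 167.8750
r_1 = -32.2656 / 167.8750 = -0.192

-0.192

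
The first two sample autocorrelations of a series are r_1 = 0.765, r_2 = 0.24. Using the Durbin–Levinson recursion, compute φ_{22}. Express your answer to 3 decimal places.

φ_{22} = (r_2 − r_1²) / (1 − r_1²)
r_1² = (0.765)² = 0.585225
Numerator = 0.24 − 0.5852 = -0.3452; denominator = 1 − 0.5852 = 0.4148
φ_{22} = -0.3452 / 0.4148 = -0.832

-0.832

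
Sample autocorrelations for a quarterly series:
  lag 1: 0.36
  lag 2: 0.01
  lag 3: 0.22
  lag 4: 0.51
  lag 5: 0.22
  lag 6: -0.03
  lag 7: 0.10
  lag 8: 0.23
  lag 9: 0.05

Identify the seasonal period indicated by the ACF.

The largest autocorrelation is r_4 = 0.51; the remaining lags stay at or below 0.36. The elevated value at lag 1 (0.36), dropping to 0.01 at lag 2, reflects decaying short-term dependence rather than seasonality.
The dominant spike at lag 4 indicates a seasonal period of 4.

4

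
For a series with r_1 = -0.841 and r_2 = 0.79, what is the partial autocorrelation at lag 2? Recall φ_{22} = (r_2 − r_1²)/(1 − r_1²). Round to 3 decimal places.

φ_{22} = (r_2 − r_1²) / (1 − r_1²)
r_1² = (-0.841)² = 0.707281
Numerator = 0.79 − 0.7073 = 0.0827; denominator = 1 − 0.7073 = 0.2927
φ_{22} = 0.0827 / 0.2927 = 0.283

0.283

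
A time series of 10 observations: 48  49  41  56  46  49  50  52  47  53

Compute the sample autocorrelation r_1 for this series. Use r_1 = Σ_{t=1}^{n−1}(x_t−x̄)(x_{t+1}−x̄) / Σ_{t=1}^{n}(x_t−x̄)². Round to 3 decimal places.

-0.574

Mean x̄ = (48 + 49 + 41 + 56 + 46 + 49 + 50 + 52 + 47 + 53)/10 = 49.1000
Numerator Σ_{t=1}^{9}(x_t−x̄)(x_{t+1}−x̄) = -87.8100
Denominator Σ(x_t−x̄)² = 152.9000
r_1 = -87.8100 / 152.9000 = -0.574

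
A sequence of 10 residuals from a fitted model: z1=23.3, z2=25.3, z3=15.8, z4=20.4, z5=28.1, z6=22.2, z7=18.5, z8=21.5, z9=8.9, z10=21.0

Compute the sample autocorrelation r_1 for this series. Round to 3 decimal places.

-0.076

Mean z̄ = (23.3 + 25.3 + 15.8 + 20.4 + 28.1 + 22.2 + 18.5 + 21.5 + 8.9 + 21.0)/10 = 20.5000
Numerator Σ_{t=1}^{9}(z_t−z̄)(z_{t+1}−z̄) = -19.2900
Denominator Σ(z_t−z̄)² = 253.4400
r_1 = -19.2900 / 253.4400 = -0.076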